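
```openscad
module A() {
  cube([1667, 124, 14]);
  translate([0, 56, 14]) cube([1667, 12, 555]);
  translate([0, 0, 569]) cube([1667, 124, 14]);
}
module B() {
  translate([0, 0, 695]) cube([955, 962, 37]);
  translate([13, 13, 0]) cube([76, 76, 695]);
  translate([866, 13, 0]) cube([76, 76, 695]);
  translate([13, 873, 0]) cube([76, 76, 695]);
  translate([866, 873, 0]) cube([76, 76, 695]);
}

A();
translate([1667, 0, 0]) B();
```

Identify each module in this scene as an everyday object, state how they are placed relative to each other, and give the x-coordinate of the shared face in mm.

The I-beam's +x face and the table's −x face are both at x = 1667 mm.

A is an I-beam. B is a table. The table is against the I-beam's +x side, with their −y faces flush. The x-coordinate of the shared face is 1667 mm.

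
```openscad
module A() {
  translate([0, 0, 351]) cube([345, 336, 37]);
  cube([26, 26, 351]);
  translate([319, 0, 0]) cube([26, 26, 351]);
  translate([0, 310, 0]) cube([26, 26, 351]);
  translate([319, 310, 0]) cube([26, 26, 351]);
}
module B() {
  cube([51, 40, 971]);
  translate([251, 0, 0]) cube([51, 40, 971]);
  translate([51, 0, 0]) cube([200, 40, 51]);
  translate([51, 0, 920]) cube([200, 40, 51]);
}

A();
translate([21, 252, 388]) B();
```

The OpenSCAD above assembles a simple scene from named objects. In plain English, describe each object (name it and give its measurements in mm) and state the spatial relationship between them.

A is a simple wooden stool: a rectangular seat 345 mm (x) by 336 mm (y), 37 mm thick, top face at z = 388 mm, on four square legs, each 26×26 mm in cross-section. The legs rest on z = 0, each flush with a corner of the seat.

B is a rectangular picture frame lying in the x–z plane (depth along y). The opening is 200 mm wide (x) by 869 mm tall (z), surrounded by a border 51 mm wide on all four sides. The frame is 40 mm deep and is made of two full-height vertical stiles with two horizontal rails fitted between them.

The picture frame is on top of the stool.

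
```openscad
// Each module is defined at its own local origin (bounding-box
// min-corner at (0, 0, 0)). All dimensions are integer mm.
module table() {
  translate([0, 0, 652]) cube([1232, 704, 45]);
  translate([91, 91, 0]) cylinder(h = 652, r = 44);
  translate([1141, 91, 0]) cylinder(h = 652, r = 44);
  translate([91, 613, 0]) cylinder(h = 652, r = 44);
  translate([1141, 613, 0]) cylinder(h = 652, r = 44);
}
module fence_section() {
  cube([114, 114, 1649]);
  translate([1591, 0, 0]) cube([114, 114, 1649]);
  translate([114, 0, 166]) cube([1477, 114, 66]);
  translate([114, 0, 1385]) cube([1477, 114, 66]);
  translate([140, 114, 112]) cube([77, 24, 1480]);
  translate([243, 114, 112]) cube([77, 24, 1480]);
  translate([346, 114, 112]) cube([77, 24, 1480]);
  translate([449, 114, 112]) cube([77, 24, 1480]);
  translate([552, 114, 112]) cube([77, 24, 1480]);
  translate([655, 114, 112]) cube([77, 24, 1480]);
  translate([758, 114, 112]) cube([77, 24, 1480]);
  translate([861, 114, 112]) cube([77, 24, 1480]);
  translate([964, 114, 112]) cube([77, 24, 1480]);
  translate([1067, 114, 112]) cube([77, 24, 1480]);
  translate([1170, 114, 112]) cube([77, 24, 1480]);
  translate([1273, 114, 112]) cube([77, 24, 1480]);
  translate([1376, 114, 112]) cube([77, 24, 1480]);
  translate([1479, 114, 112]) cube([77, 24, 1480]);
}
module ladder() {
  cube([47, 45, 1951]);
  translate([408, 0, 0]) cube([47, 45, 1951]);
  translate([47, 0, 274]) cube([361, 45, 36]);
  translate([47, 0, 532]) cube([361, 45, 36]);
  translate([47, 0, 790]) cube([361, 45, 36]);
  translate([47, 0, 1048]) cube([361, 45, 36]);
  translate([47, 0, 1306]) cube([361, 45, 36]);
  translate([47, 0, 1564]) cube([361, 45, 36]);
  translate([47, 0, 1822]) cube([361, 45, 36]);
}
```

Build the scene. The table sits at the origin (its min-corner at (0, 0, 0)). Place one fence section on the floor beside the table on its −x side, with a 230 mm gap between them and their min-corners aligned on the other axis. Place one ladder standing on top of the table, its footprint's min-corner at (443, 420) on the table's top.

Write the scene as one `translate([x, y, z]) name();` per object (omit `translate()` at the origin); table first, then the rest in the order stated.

table();
translate([-1935, 0, 0]) fence_section();
translate([443, 420, 697]) ladder();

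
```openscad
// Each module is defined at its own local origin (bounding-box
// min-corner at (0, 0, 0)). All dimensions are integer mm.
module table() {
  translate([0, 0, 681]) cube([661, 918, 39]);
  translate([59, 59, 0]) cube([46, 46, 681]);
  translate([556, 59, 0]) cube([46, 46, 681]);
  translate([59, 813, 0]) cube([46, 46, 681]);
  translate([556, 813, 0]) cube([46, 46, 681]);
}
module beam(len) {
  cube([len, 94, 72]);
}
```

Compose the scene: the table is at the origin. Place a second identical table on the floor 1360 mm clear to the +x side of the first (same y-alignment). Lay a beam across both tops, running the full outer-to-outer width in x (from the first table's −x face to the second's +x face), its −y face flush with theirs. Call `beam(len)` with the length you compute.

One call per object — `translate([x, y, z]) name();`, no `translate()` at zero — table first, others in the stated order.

table();
translate([2021, 0, 0]) table();
translate([0, 0, 720]) beam(2682);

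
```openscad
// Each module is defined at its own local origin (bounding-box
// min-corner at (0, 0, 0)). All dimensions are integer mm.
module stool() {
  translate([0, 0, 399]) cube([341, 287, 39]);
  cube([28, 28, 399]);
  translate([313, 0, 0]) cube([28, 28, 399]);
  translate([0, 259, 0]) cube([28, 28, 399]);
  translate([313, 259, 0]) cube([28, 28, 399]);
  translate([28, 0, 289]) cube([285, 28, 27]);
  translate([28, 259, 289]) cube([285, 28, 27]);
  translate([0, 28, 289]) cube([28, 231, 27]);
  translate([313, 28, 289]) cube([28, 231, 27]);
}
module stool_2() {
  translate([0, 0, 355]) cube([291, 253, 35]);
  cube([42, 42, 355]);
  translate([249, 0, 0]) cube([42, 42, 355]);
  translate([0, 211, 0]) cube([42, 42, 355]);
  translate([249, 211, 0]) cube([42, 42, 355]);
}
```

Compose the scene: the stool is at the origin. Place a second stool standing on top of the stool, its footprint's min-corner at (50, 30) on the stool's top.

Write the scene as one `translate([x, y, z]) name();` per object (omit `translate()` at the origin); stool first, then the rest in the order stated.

stool();
translate([50, 30, 438]) stool_2();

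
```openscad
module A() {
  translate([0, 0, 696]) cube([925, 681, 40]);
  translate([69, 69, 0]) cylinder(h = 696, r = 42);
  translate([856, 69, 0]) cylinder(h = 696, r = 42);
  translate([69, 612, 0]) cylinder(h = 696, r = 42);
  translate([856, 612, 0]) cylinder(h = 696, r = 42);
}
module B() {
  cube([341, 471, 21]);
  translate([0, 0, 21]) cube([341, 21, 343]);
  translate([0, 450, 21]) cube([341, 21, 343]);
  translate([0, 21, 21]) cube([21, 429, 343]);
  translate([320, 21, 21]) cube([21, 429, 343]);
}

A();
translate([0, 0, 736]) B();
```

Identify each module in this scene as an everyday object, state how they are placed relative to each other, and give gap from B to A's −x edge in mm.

A is a table. B is an open box. The open box is on top of the table. The gap from the open box to the table's −x edge is 0 mm.

The open box's min-x is at 0; the table's min-x is 0; gap = 0 mm.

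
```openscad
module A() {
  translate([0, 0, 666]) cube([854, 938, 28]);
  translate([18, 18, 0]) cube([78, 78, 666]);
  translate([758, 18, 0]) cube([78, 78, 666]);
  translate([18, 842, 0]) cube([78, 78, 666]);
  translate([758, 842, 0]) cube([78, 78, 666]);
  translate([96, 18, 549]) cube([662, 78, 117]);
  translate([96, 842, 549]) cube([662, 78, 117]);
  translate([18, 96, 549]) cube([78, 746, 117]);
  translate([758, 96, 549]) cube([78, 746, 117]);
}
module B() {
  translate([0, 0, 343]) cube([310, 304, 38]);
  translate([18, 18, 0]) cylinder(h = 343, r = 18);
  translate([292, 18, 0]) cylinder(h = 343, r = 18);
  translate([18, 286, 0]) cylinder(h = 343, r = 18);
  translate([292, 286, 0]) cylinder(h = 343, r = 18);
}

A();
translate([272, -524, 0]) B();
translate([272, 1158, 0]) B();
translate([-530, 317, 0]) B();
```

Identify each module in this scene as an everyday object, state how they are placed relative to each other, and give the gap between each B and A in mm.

A is a table. B is a stool. Three stools sit around the table at the −y, +y, −x sides. The gap between each stool and the table is 220 mm.

Each stool's nearest face is 220 mm from the table's bounding box.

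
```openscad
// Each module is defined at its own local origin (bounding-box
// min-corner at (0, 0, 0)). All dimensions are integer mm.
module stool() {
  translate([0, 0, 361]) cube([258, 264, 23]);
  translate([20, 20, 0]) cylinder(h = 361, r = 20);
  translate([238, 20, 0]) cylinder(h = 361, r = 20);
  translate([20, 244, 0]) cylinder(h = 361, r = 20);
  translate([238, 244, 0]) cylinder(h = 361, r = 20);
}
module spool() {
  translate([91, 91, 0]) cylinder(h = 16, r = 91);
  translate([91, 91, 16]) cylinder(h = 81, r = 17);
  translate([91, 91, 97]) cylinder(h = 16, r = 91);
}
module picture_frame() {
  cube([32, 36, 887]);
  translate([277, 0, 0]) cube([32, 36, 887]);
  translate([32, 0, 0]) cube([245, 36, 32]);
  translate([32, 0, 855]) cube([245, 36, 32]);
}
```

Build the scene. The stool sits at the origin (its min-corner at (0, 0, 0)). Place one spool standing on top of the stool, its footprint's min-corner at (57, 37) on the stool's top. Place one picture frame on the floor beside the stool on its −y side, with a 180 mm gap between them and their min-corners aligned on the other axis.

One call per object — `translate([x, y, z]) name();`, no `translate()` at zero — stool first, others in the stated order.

stool();
translate([57, 37, 384]) spool();
translate([0, -216, 0]) picture_frame();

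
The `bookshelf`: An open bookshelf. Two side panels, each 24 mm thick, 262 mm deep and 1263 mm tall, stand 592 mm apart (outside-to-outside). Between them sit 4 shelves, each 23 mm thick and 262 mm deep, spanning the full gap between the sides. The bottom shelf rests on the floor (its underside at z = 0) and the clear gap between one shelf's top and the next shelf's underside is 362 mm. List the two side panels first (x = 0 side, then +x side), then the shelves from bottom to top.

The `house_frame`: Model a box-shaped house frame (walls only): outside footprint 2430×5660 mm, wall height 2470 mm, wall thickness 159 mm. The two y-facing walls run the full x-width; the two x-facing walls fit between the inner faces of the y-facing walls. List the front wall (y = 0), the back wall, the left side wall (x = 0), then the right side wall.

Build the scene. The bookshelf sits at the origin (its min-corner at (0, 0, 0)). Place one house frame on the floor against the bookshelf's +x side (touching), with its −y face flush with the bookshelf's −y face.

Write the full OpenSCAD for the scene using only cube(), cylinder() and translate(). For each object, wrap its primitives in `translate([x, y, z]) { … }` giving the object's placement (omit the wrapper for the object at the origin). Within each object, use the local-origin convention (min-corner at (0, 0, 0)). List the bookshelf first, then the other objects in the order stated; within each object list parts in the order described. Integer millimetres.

cube([24, 262, 1263]);
translate([568, 0, 0]) cube([24, 262, 1263]);
translate([24, 0, 0]) cube([544, 262, 23]);
translate([24, 0, 385]) cube([544, 262, 23]);
translate([24, 0, 770]) cube([544, 262, 23]);
translate([24, 0, 1155]) cube([544, 262, 23]);
translate([592, 0, 0]) {
  cube([2430, 159, 2470]);
  translate([0, 5501, 0]) cube([2430, 159, 2470]);
  translate([0, 159, 0]) cube([159, 5342, 2470]);
  translate([2271, 159, 0]) cube([159, 5342, 2470]);
}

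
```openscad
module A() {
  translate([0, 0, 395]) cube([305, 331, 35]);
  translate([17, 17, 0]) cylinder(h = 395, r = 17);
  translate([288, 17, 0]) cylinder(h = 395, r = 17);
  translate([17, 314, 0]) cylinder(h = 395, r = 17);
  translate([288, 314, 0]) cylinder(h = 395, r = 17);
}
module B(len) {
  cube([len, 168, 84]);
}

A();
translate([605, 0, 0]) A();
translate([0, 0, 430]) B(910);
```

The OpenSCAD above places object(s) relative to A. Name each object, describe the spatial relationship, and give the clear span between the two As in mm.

A is a stool. B is a beam. A beam spans the tops of two stools. The clear span between the two stools is 300 mm.

Second stool starts at x = 605; first ends at x = 305; clear span = 605 − 305 = 300 mm.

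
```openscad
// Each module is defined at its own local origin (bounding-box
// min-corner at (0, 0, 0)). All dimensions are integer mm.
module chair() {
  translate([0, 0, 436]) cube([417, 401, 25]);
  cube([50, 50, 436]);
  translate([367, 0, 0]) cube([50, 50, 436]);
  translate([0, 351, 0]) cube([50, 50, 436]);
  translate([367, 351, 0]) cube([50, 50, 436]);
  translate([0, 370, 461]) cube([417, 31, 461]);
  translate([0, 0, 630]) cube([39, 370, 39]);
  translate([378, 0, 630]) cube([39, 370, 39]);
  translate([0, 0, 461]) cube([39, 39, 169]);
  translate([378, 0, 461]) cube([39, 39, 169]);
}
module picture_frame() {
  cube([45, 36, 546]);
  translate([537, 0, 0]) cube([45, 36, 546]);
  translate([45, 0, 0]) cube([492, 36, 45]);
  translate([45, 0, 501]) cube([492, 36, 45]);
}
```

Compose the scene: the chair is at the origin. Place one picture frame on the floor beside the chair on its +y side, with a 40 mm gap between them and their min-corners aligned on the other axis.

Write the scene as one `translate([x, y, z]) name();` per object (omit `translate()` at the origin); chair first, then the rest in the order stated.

chair();
translate([0, 441, 0]) picture_frame();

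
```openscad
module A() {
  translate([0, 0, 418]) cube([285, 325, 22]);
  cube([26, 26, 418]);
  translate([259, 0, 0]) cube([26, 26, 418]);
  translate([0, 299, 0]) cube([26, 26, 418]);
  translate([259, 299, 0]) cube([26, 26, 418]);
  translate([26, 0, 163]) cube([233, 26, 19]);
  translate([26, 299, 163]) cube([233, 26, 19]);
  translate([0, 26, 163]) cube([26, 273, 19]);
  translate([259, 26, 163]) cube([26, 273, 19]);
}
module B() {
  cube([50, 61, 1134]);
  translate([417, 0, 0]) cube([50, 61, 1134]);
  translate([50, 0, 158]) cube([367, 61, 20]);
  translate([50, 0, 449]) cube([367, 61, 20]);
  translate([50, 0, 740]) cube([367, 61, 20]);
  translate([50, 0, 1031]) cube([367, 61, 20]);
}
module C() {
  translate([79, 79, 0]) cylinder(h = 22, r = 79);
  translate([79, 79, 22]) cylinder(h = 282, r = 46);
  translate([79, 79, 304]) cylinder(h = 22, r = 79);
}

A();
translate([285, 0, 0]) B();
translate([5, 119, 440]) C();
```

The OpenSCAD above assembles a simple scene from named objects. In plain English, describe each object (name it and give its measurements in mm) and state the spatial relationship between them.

A is a four-legged stool. The seat is 285×325 mm, 22 mm thick, top at z = 440 mm. It stands on four square legs, each 26×26 mm in cross-section, from z = 0 to the seat underside, each flush with a corner of the seat. Four stretchers, 26 mm wide and 19 mm tall, connect adjacent legs with their undersides at z = 163 mm, each running between the inner faces of the legs it joins and aligned with the legs' outer faces on the other axis.

B is a straight ladder. Two 50×61 mm vertical rails, 1134 mm tall, stand 467 mm apart (outside-to-outside) with their front faces coplanar on the −y side. 4 rungs, each 61 mm deep and 20 mm tall, span between the inner faces of the rails, front faces flush with the rails. The lowest rung's underside is at z = 158 mm and rungs are spaced 291 mm apart (underside to underside).

C is a spool: two coaxial disc flanges of radius 79 mm and thickness 22 mm, joined by a core cylinder of radius 46 mm and height 282 mm. The lower flange rests on z = 0 and the three cylinders share a vertical axis.

The ladder is against the stool's +x side, with their −y faces flush. The spool is on top of the stool.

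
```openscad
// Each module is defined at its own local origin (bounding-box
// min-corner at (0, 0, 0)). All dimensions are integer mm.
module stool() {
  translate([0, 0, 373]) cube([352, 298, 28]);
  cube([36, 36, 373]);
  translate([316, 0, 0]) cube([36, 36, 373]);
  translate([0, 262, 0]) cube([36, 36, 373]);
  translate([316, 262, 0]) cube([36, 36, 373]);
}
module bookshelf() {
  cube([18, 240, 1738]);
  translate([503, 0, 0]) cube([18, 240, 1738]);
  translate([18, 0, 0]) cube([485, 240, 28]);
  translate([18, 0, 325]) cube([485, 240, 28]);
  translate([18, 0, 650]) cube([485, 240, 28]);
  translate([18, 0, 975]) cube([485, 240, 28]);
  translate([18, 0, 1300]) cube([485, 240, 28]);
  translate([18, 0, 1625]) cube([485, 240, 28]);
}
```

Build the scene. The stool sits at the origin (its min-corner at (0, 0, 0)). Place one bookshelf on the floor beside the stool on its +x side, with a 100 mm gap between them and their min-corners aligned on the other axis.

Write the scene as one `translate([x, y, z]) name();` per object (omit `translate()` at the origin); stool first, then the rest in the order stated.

stool();
translate([452, 0, 0]) bookshelf();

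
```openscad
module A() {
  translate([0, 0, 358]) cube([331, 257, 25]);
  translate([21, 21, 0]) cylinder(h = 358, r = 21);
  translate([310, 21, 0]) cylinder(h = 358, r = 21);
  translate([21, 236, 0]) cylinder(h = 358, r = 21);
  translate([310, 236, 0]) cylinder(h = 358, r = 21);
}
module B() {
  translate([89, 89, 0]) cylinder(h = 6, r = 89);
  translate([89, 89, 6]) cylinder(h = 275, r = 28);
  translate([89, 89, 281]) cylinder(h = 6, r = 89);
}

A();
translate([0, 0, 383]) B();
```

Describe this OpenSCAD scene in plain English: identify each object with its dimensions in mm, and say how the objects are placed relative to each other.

A is a simple wooden stool: a rectangular seat 331 mm (x) by 257 mm (y), 25 mm thick, top face at z = 383 mm, on four round legs, each 42 mm in diameter. The legs rest on z = 0, each leg's axis is inset half a diameter from the nearest pair of seat edges (so the leg's bounding box is flush with the corner).

B is a spool: two coaxial disc flanges of radius 89 mm and thickness 6 mm, joined by a core cylinder of radius 28 mm and height 275 mm. The lower flange rests on z = 0 and the three cylinders share a vertical axis.

The spool is on top of the stool.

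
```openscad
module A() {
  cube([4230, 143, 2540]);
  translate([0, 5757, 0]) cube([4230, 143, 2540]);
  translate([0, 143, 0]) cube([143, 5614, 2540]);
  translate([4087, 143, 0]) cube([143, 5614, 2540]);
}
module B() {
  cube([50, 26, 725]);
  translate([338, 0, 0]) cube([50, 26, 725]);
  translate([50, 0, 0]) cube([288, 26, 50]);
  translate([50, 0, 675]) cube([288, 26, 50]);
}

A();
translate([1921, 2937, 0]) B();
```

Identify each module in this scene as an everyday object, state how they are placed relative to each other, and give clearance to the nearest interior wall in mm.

A is a house frame. B is a picture frame. The picture frame sits inside the house frame, centred. The clearance to the nearest interior wall is 1778 mm.

Clearances: x = 1778, y = 2794; minimum 1778 mm.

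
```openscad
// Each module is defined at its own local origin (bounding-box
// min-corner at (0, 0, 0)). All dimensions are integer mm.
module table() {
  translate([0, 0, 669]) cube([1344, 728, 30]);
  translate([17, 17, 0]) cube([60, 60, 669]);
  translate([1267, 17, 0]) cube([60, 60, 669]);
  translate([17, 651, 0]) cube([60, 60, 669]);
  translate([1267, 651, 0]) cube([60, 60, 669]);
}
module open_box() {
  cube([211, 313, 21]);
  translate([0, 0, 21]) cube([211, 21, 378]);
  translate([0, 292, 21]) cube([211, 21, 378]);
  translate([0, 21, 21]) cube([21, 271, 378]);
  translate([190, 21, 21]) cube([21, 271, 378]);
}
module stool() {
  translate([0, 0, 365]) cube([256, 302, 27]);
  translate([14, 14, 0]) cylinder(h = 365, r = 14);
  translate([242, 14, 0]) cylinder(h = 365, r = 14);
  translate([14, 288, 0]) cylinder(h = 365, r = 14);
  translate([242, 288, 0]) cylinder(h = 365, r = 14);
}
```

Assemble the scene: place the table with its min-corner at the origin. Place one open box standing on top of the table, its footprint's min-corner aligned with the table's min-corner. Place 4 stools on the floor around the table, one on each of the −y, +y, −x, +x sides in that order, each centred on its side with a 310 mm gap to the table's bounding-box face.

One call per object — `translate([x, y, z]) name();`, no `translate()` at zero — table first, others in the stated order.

table();
translate([0, 0, 699]) open_box();
translate([544, -612, 0]) stool();
translate([544, 1038, 0]) stool();
translate([-566, 213, 0]) stool();
translate([1654, 213, 0]) stool();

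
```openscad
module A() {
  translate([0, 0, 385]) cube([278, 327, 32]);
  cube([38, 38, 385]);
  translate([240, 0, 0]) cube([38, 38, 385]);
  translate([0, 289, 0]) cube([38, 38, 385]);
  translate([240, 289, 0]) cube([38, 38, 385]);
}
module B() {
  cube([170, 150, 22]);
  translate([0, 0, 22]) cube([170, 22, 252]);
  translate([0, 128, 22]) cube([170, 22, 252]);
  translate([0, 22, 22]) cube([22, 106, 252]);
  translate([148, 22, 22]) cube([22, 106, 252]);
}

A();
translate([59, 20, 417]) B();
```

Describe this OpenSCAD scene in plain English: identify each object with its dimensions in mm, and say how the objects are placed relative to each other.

A is a four-legged stool. The seat is 278×327 mm, 32 mm thick, top at z = 417 mm. It stands on four square legs, each 38×38 mm in cross-section, from z = 0 to the seat underside, each flush with a corner of the seat.

B is an open-topped rectangular box: outside dimensions 170×150×274 mm, with a uniform wall and base thickness of 22 mm. The base is a full 170×150 slab on the floor; four walls sit on top of the base. The front and back walls (the −y and +y sides) span the full width; the two side walls fit between them.

The open box is on top of the stool.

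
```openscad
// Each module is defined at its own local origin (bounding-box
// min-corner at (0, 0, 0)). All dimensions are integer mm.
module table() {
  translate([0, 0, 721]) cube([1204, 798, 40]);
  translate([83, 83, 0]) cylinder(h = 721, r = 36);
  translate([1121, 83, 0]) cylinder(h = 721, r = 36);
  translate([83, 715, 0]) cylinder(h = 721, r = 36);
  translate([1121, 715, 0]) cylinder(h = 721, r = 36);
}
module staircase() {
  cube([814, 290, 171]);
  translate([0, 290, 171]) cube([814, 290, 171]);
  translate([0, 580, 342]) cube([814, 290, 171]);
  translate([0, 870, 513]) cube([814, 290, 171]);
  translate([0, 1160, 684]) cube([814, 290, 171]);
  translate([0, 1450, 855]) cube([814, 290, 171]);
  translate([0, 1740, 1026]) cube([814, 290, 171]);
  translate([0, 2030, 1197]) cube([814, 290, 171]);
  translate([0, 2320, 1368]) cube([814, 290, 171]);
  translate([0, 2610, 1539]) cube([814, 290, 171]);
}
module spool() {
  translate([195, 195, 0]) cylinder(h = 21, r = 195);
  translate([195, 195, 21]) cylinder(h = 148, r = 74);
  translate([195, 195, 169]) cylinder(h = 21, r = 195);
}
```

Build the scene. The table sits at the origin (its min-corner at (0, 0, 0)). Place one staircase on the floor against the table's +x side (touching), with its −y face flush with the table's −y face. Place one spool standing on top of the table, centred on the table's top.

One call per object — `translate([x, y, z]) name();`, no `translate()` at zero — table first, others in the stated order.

table();
translate([1204, 0, 0]) staircase();
translate([407, 204, 761]) spool();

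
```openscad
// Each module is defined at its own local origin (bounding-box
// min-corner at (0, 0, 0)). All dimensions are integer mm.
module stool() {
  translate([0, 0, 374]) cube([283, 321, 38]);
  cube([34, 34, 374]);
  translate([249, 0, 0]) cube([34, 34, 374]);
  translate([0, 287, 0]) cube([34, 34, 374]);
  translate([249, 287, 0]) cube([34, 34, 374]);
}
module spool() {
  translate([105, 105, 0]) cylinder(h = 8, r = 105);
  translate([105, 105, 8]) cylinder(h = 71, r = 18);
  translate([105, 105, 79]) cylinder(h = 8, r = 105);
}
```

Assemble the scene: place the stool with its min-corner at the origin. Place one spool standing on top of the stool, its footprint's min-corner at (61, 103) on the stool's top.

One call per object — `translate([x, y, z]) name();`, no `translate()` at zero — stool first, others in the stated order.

stool();
translate([61, 103, 412]) spool();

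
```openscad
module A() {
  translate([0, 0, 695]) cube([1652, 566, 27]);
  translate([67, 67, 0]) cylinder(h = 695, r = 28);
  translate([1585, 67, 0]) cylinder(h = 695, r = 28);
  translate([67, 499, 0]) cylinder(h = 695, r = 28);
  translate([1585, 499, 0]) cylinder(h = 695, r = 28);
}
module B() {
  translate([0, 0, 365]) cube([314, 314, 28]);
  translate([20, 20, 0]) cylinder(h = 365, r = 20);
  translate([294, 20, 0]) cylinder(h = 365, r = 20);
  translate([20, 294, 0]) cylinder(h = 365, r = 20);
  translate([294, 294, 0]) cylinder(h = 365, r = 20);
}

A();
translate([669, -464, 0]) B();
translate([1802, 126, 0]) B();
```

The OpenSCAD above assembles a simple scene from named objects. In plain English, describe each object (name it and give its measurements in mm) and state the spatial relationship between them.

A is a rectangular dining table. The top is 1652×566×27 mm with its upper surface at z = 722 mm. It stands on four round legs of 56 mm diameter, each leg's bounding box inset 39 mm from the nearest pair of top edges, running from the floor to the underside of the top.

B is a simple wooden stool: a rectangular seat 314 mm (x) by 314 mm (y), 28 mm thick, top face at z = 393 mm, on four round legs, each 40 mm in diameter. The legs rest on z = 0, each leg's axis is inset half a diameter from the nearest pair of seat edges (so the leg's bounding box is flush with the corner).

Two stools sit around the table at the −y, +x sides.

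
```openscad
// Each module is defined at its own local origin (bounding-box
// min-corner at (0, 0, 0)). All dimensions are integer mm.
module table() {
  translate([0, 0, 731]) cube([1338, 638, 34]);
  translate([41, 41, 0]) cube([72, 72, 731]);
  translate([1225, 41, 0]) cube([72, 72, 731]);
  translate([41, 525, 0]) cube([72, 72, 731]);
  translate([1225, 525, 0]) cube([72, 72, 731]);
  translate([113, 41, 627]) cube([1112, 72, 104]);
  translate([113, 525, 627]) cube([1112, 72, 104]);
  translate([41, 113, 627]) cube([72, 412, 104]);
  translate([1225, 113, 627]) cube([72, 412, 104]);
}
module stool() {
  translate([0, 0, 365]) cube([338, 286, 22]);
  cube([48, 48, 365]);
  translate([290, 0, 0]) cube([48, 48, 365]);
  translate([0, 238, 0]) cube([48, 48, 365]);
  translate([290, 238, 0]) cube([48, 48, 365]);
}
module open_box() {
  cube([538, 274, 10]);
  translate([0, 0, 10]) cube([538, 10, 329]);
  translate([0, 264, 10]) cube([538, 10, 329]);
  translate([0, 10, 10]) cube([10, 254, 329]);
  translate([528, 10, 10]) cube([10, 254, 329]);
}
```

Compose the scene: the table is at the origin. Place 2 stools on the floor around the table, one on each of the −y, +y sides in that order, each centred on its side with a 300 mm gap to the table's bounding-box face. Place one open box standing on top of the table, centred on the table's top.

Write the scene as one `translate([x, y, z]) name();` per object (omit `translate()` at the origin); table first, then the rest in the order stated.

table();
translate([500, -586, 0]) stool();
translate([500, 938, 0]) stool();
translate([400, 182, 765]) open_box();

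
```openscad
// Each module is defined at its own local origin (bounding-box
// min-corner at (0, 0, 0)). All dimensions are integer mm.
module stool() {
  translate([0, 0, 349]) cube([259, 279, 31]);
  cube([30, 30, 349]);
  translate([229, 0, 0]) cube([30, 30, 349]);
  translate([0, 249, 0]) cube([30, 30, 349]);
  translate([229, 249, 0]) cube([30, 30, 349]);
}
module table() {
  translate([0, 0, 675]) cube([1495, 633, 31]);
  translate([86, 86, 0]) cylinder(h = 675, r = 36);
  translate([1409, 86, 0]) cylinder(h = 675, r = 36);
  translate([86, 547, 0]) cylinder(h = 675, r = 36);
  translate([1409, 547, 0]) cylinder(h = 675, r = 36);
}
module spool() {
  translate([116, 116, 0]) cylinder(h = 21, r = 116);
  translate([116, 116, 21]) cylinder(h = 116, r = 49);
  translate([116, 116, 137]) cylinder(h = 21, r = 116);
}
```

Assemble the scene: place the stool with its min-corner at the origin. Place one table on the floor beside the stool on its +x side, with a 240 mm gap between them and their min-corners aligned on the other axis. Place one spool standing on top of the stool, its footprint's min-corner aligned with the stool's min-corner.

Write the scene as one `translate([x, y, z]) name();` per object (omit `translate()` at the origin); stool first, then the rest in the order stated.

stool();
translate([499, 0, 0]) table();
translate([0, 0, 380]) spool();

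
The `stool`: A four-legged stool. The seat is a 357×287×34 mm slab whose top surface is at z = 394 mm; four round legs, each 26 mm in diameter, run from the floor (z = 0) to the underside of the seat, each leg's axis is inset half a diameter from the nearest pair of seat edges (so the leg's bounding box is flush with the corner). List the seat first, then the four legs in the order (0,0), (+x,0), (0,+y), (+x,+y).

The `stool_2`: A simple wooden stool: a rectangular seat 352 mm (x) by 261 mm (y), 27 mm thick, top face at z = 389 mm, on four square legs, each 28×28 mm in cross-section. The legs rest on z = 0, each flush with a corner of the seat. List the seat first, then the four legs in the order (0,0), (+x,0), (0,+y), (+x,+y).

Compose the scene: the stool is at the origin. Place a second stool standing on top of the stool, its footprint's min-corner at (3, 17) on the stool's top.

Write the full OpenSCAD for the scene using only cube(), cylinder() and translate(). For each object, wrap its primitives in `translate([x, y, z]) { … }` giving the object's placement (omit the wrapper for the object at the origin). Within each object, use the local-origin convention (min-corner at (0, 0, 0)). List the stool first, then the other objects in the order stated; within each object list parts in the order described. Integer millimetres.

translate([0, 0, 360]) cube([357, 287, 34]);
translate([13, 13, 0]) cylinder(h = 360, r = 13);
translate([344, 13, 0]) cylinder(h = 360, r = 13);
translate([13, 274, 0]) cylinder(h = 360, r = 13);
translate([344, 274, 0]) cylinder(h = 360, r = 13);
translate([3, 17, 394]) {
  translate([0, 0, 362]) cube([352, 261, 27]);
  cube([28, 28, 362]);
  translate([324, 0, 0]) cube([28, 28, 362]);
  translate([0, 233, 0]) cube([28, 28, 362]);
  translate([324, 233, 0]) cube([28, 28, 362]);
}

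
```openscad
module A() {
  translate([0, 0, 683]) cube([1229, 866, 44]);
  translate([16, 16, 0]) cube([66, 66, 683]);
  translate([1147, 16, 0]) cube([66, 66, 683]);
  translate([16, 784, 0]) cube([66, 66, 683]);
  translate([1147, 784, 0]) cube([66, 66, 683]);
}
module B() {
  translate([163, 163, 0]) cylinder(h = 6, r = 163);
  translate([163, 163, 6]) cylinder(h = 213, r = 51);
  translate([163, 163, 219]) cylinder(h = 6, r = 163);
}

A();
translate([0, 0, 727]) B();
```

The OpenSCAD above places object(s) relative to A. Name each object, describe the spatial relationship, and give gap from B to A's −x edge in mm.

The spool's min-x is at 0; the table's min-x is 0; gap = 0 mm.

A is a table. B is a spool. The spool is on top of the table. The gap from the spool to the table's −x edge is 0 mm.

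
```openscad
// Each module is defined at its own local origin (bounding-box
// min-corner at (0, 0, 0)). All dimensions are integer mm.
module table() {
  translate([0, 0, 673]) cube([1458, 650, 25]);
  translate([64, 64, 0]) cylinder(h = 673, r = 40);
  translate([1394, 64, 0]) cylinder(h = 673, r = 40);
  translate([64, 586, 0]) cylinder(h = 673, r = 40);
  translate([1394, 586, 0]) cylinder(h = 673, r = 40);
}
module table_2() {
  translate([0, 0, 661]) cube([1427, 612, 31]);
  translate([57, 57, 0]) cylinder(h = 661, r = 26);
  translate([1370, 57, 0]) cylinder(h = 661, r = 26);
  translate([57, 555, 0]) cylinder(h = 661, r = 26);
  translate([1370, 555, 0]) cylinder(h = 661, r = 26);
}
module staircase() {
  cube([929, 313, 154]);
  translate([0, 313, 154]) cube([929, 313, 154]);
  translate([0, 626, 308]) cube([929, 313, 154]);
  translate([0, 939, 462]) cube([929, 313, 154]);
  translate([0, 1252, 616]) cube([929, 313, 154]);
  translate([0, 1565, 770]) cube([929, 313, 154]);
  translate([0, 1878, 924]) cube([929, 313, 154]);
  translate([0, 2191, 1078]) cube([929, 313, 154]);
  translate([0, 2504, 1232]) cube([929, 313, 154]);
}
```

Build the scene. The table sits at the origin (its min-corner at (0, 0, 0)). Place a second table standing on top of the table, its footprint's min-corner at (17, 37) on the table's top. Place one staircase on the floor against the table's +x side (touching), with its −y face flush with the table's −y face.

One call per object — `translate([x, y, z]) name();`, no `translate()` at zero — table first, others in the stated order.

table();
translate([17, 37, 698]) table_2();
translate([1458, 0, 0]) staircase();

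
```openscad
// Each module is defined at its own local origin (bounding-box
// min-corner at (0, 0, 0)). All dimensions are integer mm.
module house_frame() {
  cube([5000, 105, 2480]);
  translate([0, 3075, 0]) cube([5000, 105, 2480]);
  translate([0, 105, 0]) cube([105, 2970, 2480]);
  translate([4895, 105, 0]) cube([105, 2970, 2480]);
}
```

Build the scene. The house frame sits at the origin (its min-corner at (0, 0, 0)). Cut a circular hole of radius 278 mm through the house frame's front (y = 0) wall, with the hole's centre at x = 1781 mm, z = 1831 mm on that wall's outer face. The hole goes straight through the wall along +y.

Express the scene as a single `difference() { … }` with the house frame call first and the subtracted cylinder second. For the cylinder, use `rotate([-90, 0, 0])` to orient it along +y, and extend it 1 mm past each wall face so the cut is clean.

difference() {
  house_frame();
  translate([1781, -1, 1831]) rotate([-90, 0, 0]) cylinder(h = 107, r = 278);
}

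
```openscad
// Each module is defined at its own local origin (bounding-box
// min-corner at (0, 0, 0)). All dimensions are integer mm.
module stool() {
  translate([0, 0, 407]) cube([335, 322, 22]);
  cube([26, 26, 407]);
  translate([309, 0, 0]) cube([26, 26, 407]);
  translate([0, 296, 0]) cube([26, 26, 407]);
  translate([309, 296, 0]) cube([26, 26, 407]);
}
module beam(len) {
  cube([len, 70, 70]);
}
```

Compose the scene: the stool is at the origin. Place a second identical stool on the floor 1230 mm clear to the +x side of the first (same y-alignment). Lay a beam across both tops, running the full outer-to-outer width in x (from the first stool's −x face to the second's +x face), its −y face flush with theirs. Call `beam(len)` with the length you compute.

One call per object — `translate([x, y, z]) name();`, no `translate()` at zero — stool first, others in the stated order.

stool();
translate([1565, 0, 0]) stool();
translate([0, 0, 429]) beam(1900);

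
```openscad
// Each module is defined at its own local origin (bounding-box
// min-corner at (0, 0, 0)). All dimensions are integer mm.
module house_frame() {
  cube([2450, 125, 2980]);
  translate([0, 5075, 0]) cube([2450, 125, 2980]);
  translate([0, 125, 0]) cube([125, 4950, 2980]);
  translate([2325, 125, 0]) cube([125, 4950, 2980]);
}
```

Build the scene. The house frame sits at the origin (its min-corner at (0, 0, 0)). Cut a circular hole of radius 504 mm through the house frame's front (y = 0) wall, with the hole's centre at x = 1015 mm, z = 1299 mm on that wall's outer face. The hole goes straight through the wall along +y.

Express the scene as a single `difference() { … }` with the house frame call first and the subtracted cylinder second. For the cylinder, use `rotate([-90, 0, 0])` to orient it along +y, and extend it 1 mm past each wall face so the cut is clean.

difference() {
  house_frame();
  translate([1015, -1, 1299]) rotate([-90, 0, 0]) cylinder(h = 127, r = 504);
}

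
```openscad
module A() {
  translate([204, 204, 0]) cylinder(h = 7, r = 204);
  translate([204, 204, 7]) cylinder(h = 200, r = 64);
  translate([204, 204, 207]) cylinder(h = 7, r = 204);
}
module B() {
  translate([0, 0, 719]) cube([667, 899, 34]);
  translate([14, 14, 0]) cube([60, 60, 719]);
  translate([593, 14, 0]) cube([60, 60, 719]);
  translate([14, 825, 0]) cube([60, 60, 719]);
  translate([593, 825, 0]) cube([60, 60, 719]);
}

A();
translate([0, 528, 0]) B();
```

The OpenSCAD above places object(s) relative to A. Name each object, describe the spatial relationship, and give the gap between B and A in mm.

The table's nearest face is 120 mm from the spool's +y face.

A is a spool. B is a table. The table is on the floor beside the spool on its +y side. The gap between the table and the spool is 120 mm.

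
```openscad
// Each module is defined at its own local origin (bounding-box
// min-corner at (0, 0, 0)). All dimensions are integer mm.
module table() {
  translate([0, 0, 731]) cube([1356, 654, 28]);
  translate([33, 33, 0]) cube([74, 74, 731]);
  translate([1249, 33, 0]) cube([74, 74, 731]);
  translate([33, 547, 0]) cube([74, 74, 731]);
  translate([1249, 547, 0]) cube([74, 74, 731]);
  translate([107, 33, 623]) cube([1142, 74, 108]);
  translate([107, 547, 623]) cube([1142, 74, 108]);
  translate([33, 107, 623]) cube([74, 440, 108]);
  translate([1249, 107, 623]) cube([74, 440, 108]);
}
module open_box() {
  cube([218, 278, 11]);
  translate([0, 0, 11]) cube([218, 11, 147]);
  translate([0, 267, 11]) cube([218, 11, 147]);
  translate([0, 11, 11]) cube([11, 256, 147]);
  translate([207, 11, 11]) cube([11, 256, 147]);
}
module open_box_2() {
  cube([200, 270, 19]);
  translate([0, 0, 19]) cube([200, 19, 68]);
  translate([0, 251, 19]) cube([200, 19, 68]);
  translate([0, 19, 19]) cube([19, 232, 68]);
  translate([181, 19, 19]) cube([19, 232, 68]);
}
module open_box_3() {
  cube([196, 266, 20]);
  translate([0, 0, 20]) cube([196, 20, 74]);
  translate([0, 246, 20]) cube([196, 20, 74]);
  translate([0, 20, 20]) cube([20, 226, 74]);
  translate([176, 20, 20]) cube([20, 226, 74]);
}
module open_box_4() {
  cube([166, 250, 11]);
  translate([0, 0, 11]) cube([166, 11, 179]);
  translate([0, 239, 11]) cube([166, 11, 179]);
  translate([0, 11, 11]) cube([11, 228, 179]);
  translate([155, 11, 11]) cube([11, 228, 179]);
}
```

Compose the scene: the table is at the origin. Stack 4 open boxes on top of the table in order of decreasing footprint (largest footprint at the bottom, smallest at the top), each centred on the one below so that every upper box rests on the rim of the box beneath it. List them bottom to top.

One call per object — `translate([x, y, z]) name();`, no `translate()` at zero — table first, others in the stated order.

table();
translate([569, 188, 759]) open_box();
translate([578, 192, 917]) open_box_2();
translate([580, 194, 1004]) open_box_3();
translate([595, 202, 1098]) open_box_4();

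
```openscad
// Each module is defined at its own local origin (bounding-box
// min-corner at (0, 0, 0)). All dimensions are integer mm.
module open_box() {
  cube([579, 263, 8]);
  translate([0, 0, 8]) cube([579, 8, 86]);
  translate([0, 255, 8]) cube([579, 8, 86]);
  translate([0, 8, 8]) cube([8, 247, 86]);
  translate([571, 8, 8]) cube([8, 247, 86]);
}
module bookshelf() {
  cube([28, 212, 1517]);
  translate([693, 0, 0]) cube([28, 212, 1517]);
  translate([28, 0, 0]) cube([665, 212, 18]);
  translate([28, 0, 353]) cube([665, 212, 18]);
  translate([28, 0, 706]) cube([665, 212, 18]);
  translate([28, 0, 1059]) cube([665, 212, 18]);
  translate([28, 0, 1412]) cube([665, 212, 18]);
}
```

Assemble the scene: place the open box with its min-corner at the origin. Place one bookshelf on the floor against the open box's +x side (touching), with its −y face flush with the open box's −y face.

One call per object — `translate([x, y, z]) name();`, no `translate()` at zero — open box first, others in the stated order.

open_box();
translate([579, 0, 0]) bookshelf();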